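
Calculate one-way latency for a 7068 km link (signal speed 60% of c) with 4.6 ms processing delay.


Speed = 0.6 * 3e5 km/s = 180000 km/s
Propagation delay = 7068 / 180000 = 0.0393 s = 39.2667 ms
Processing delay = 4.6 ms
Total one-way latency = 43.8667 ms


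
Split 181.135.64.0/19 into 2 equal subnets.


New prefix = 19 + 1 = 20
Each subnet has 4096 addresses
  181.135.64.0/20
  181.135.80.0/20
Subnets: 181.135.64.0/20, 181.135.80.0/20


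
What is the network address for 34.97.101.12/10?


IP:   00100010.01100001.01100101.00001100
Mask: 11111111.11000000.00000000.00000000
AND operation:
Net:  00100010.01000000.00000000.00000000
Network: 34.64.0.0/10


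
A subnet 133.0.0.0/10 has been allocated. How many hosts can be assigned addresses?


Host bits = 32 - 10 = 22
Total addresses = 2^22 = 4194304
Usable = total - 2 (network and broadcast)
Usable hosts: 4194302


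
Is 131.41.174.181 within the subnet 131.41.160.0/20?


Subnet network: 131.41.160.0
Test IP AND mask: 131.41.160.0
Yes, 131.41.174.181 is in 131.41.160.0/20


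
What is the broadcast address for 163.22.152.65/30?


Network: 163.22.152.64/30
Host bits = 2
Set all host bits to 1:
Broadcast: 163.22.152.67


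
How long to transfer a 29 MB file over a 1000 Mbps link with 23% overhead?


Effective throughput = 1000 * (1 - 23/100) = 770 Mbps
File size in Mb = 29 * 8 = 232 Mb
Time = 232 / 770
Time = 0.3013 seconds


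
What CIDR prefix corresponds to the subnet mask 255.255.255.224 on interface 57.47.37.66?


Binary: 11111111.11111111.11111111.11100000
Count leading 1s
Prefix: /27


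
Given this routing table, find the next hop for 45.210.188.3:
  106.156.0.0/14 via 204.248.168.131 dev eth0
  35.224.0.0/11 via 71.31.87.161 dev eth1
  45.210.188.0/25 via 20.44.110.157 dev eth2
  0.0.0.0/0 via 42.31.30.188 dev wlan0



Longest prefix match for 45.210.188.3:
  /14 106.156.0.0: no
  /11 35.224.0.0: no
  /25 45.210.188.0: MATCH
  /0 0.0.0.0: MATCH
Selected: next-hop 20.44.110.157 via eth2 (matched /25)


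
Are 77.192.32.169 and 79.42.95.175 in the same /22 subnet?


Mask: 255.255.252.0
77.192.32.169 AND mask = 77.192.32.0
79.42.95.175 AND mask = 79.42.92.0
No, different subnets (77.192.32.0 vs 79.42.92.0)


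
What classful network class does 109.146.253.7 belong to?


First octet: 109
Binary: 01101101
0xxxxxxx -> Class A (1-126)
Class A, default mask 255.0.0.0 (/8)


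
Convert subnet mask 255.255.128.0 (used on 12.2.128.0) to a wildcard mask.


Subnet mask: 255.255.128.0
Wildcard = 255.255.255.255 - subnet mask
255 - 255 = 0
255 - 255 = 0
255 - 128 = 127
255 - 0 = 255
Wildcard: 0.0.127.255


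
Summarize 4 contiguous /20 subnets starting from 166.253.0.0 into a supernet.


Original prefix: /20
Number of subnets: 4 = 2^2
New prefix = 20 - 2 = 18
Supernet: 166.253.0.0/18


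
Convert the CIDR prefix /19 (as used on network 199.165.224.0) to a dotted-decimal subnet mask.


/19 means 19 network bits, 13 host bits
Binary: 11111111111111111110000000000000
Mask: 255.255.224.0


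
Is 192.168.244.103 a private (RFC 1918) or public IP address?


RFC 1918 private ranges:
  10.0.0.0/8 (10.0.0.0 - 10.255.255.255)
  172.16.0.0/12 (172.16.0.0 - 172.31.255.255)
  192.168.0.0/16 (192.168.0.0 - 192.168.255.255)
Private (in 192.168.0.0/16)


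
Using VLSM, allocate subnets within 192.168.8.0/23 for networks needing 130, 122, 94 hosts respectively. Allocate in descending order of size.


130 hosts -> /24 (254 usable): 192.168.8.0/24
122 hosts -> /25 (126 usable): 192.168.9.0/25
94 hosts -> /25 (126 usable): 192.168.9.128/25
Allocation: 192.168.8.0/24 (130 hosts, 254 usable); 192.168.9.0/25 (122 hosts, 126 usable); 192.168.9.128/25 (94 hosts, 126 usable)


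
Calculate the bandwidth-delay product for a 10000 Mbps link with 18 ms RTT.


BDP = bandwidth * RTT
= 10000 Mbps * 18 ms
= 10000 * 1e6 * 18 / 1000 bits
= 180000000 bits
= 22500000 bytes
= 21972.6562 KB
BDP = 180000000 bits (22500000 bytes)


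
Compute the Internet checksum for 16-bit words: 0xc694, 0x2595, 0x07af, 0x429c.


Sum all words (with carry folding):
+ 0xc694 = 0xc694
+ 0x2595 = 0xec29
+ 0x07af = 0xf3d8
+ 0x429c = 0x3675
One's complement: ~0x3675
Checksum = 0xc98a


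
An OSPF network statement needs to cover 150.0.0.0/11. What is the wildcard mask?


Subnet mask: 255.224.0.0
Wildcard = 255.255.255.255 - subnet mask
255 - 255 = 0
255 - 224 = 31
255 - 0 = 255
255 - 0 = 255
Wildcard: 0.31.255.255


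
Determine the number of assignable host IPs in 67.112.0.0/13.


Host bits = 32 - 13 = 19
Total addresses = 2^19 = 524288
Usable = total - 2 (network and broadcast)
Usable hosts: 524286


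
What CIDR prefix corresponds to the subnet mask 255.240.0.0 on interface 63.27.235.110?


Binary: 11111111.11110000.00000000.00000000
Count leading 1s
Prefix: /12


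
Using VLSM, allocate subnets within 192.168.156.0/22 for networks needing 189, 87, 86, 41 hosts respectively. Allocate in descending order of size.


189 hosts -> /24 (254 usable): 192.168.156.0/24
87 hosts -> /25 (126 usable): 192.168.157.0/25
86 hosts -> /25 (126 usable): 192.168.157.128/25
41 hosts -> /26 (62 usable): 192.168.158.0/26
Allocation: 192.168.156.0/24 (189 hosts, 254 usable); 192.168.157.0/25 (87 hosts, 126 usable); 192.168.157.128/25 (86 hosts, 126 usable); 192.168.158.0/26 (41 hosts, 62 usable)


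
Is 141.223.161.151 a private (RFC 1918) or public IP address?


RFC 1918 private ranges:
  10.0.0.0/8 (10.0.0.0 - 10.255.255.255)
  172.16.0.0/12 (172.16.0.0 - 172.31.255.255)
  192.168.0.0/16 (192.168.0.0 - 192.168.255.255)
Public (not in any RFC 1918 range)


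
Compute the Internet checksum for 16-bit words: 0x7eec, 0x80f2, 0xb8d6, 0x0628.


Sum all words (with carry folding):
+ 0x7eec = 0x7eec
+ 0x80f2 = 0xffde
+ 0xb8d6 = 0xb8b5
+ 0x0628 = 0xbedd
One's complement: ~0xbedd
Checksum = 0x4122


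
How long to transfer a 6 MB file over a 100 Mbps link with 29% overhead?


Effective throughput = 100 * (1 - 29/100) = 71 Mbps
File size in Mb = 6 * 8 = 48 Mb
Time = 48 / 71
Time = 0.6761 seconds


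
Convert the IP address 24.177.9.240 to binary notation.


24 = 00011000
177 = 10110001
9 = 00001001
240 = 11110000
Binary: 00011000.10110001.00001001.11110000


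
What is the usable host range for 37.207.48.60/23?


Network: 37.207.48.0
Broadcast: 37.207.49.255
First usable = network + 1
Last usable = broadcast - 1
Range: 37.207.48.1 to 37.207.49.254


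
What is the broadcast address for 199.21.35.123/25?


Network: 199.21.35.0/25
Host bits = 7
Set all host bits to 1:
Broadcast: 199.21.35.127


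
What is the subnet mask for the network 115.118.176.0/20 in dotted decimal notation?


/20 means 20 network bits, 12 host bits
Binary: 11111111111111111111000000000000
Mask: 255.255.240.0


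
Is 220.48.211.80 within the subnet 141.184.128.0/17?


Subnet network: 141.184.128.0
Test IP AND mask: 220.48.128.0
No, 220.48.211.80 is not in 141.184.128.0/17


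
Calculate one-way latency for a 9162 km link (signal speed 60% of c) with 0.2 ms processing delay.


Speed = 0.6 * 3e5 km/s = 180000 km/s
Propagation delay = 9162 / 180000 = 0.0509 s = 50.9 ms
Processing delay = 0.2 ms
Total one-way latency = 51.1 ms


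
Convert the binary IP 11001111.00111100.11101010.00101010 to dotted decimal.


11001111 = 207
00111100 = 60
11101010 = 234
00101010 = 42
IP: 207.60.234.42


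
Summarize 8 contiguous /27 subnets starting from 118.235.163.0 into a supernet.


Original prefix: /27
Number of subnets: 8 = 2^3
New prefix = 27 - 3 = 24
Supernet: 118.235.163.0/24


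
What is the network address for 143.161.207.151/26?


IP:   10001111.10100001.11001111.10010111
Mask: 11111111.11111111.11111111.11000000
AND operation:
Net:  10001111.10100001.11001111.10000000
Network: 143.161.207.128/26


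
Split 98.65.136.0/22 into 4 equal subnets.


New prefix = 22 + 2 = 24
Each subnet has 256 addresses
  98.65.136.0/24
  98.65.137.0/24
  98.65.138.0/24
  98.65.139.0/24
Subnets: 98.65.136.0/24, 98.65.137.0/24, 98.65.138.0/24, 98.65.139.0/24


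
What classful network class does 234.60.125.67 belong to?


First octet: 234
Binary: 11101010
1110xxxx -> Class D (224-239)
Class D (multicast), default mask N/A


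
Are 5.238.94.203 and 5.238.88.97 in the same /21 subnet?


Mask: 255.255.248.0
5.238.94.203 AND mask = 5.238.88.0
5.238.88.97 AND mask = 5.238.88.0
Yes, same subnet (5.238.88.0)


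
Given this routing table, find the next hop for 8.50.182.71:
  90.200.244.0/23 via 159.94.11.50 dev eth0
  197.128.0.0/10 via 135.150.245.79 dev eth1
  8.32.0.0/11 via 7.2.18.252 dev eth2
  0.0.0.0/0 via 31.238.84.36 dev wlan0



Longest prefix match for 8.50.182.71:
  /23 90.200.244.0: no
  /10 197.128.0.0: no
  /11 8.32.0.0: MATCH
  /0 0.0.0.0: MATCH
Selected: next-hop 7.2.18.252 via eth2 (matched /11)


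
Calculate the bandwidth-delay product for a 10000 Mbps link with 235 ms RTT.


BDP = bandwidth * RTT
= 10000 Mbps * 235 ms
= 10000 * 1e6 * 235 / 1000 bits
= 2350000000 bits
= 293750000 bytes
= 286865.2344 KB
BDP = 2350000000 bits (293750000 bytes)


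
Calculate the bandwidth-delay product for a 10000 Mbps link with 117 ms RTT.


BDP = bandwidth * RTT
= 10000 Mbps * 117 ms
= 10000 * 1e6 * 117 / 1000 bits
= 1170000000 bits
= 146250000 bytes
= 142822.2656 KB
BDP = 1170000000 bits (146250000 bytes)


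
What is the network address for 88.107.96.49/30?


IP:   01011000.01101011.01100000.00110001
Mask: 11111111.11111111.11111111.11111100
AND operation:
Net:  01011000.01101011.01100000.00110000
Network: 88.107.96.48/30


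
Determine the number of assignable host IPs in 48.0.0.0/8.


Host bits = 32 - 8 = 24
Total addresses = 2^24 = 16777216
Usable = total - 2 (network and broadcast)
Usable hosts: 16777214


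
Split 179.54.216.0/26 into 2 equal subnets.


New prefix = 26 + 1 = 27
Each subnet has 32 addresses
  179.54.216.0/27
  179.54.216.32/27
Subnets: 179.54.216.0/27, 179.54.216.32/27


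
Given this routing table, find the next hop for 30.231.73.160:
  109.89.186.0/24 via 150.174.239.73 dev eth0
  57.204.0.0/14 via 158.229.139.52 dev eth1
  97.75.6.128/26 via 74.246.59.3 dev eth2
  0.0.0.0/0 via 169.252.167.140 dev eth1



Longest prefix match for 30.231.73.160:
  /24 109.89.186.0: no
  /14 57.204.0.0: no
  /26 97.75.6.128: no
  /0 0.0.0.0: MATCH
Selected: next-hop 169.252.167.140 via eth1 (matched /0)


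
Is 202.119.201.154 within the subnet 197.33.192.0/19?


Subnet network: 197.33.192.0
Test IP AND mask: 202.119.192.0
No, 202.119.201.154 is not in 197.33.192.0/19


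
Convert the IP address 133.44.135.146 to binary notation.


133 = 10000101
44 = 00101100
135 = 10000111
146 = 10010010
Binary: 10000101.00101100.10000111.10010010


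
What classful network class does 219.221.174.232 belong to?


First octet: 219
Binary: 11011011
110xxxxx -> Class C (192-223)
Class C, default mask 255.255.255.0 (/24)


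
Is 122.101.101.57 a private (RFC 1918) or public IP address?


RFC 1918 private ranges:
  10.0.0.0/8 (10.0.0.0 - 10.255.255.255)
  172.16.0.0/12 (172.16.0.0 - 172.31.255.255)
  192.168.0.0/16 (192.168.0.0 - 192.168.255.255)
Public (not in any RFC 1918 range)


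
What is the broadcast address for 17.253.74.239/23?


Network: 17.253.74.0/23
Host bits = 9
Set all host bits to 1:
Broadcast: 17.253.75.255


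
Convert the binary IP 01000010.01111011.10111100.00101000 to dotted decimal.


01000010 = 66
01111011 = 123
10111100 = 188
00101000 = 40
IP: 66.123.188.40


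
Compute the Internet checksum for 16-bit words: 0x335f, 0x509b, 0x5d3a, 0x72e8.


Sum all words (with carry folding):
+ 0x335f = 0x335f
+ 0x509b = 0x83fa
+ 0x5d3a = 0xe134
+ 0x72e8 = 0x541d
One's complement: ~0x541d
Checksum = 0xabe2


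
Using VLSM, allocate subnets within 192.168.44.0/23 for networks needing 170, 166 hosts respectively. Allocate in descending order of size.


170 hosts -> /24 (254 usable): 192.168.44.0/24
166 hosts -> /24 (254 usable): 192.168.45.0/24
Allocation: 192.168.44.0/24 (170 hosts, 254 usable); 192.168.45.0/24 (166 hosts, 254 usable)


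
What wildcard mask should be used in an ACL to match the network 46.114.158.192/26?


Subnet mask: 255.255.255.192
Wildcard = 255.255.255.255 - subnet mask
255 - 255 = 0
255 - 255 = 0
255 - 255 = 0
255 - 192 = 63
Wildcard: 0.0.0.63


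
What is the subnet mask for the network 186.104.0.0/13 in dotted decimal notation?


/13 means 13 network bits, 19 host bits
Binary: 11111111111110000000000000000000
Mask: 255.248.0.0


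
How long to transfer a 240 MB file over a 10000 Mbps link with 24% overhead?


Effective throughput = 10000 * (1 - 24/100) = 7600 Mbps
File size in Mb = 240 * 8 = 1920 Mb
Time = 1920 / 7600
Time = 0.2526 seconds


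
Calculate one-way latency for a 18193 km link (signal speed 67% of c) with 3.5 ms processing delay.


Speed = 0.67 * 3e5 km/s = 201000 km/s
Propagation delay = 18193 / 201000 = 0.0905 s = 90.5124 ms
Processing delay = 3.5 ms
Total one-way latency = 94.0124 ms


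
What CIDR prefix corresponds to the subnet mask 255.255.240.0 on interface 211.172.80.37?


Binary: 11111111.11111111.11110000.00000000
Count leading 1s
Prefix: /20


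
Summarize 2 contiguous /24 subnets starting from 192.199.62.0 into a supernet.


Original prefix: /24
Number of subnets: 2 = 2^1
New prefix = 24 - 1 = 23
Supernet: 192.199.62.0/23


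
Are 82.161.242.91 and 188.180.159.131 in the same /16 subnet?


Mask: 255.255.0.0
82.161.242.91 AND mask = 82.161.0.0
188.180.159.131 AND mask = 188.180.0.0
No, different subnets (82.161.0.0 vs 188.180.0.0)


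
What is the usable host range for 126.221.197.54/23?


Network: 126.221.196.0
Broadcast: 126.221.197.255
First usable = network + 1
Last usable = broadcast - 1
Range: 126.221.196.1 to 126.221.197.254


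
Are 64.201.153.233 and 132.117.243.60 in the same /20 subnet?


Mask: 255.255.240.0
64.201.153.233 AND mask = 64.201.144.0
132.117.243.60 AND mask = 132.117.240.0
No, different subnets (64.201.144.0 vs 132.117.240.0)


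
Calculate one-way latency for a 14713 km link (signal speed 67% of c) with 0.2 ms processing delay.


Speed = 0.67 * 3e5 km/s = 201000 km/s
Propagation delay = 14713 / 201000 = 0.0732 s = 73.199 ms
Processing delay = 0.2 ms
Total one-way latency = 73.399 ms


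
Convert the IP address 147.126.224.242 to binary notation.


147 = 10010011
126 = 01111110
224 = 11100000
242 = 11110010
Binary: 10010011.01111110.11100000.11110010


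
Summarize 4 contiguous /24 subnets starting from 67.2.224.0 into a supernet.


Original prefix: /24
Number of subnets: 4 = 2^2
New prefix = 24 - 2 = 22
Supernet: 67.2.224.0/22


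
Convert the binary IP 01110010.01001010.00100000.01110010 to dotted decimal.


01110010 = 114
01001010 = 74
00100000 = 32
01110010 = 114
IP: 114.74.32.114


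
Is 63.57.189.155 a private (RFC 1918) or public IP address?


RFC 1918 private ranges:
  10.0.0.0/8 (10.0.0.0 - 10.255.255.255)
  172.16.0.0/12 (172.16.0.0 - 172.31.255.255)
  192.168.0.0/16 (192.168.0.0 - 192.168.255.255)
Public (not in any RFC 1918 range)


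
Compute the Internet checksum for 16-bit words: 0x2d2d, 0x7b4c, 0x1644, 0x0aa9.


Sum all words (with carry folding):
+ 0x2d2d = 0x2d2d
+ 0x7b4c = 0xa879
+ 0x1644 = 0xbebd
+ 0x0aa9 = 0xc966
One's complement: ~0xc966
Checksum = 0x3699


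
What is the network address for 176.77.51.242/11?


IP:   10110000.01001101.00110011.11110010
Mask: 11111111.11100000.00000000.00000000
AND operation:
Net:  10110000.01000000.00000000.00000000
Network: 176.64.0.0/11


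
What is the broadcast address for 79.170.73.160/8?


Network: 79.0.0.0/8
Host bits = 24
Set all host bits to 1:
Broadcast: 79.255.255.255


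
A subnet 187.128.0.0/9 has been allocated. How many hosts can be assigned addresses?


Host bits = 32 - 9 = 23
Total addresses = 2^23 = 8388608
Usable = total - 2 (network and broadcast)
Usable hosts: 8388606


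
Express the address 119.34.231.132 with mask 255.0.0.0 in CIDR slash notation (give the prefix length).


Binary: 11111111.00000000.00000000.00000000
Count leading 1s
Prefix: /8


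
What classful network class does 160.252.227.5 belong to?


First octet: 160
Binary: 10100000
10xxxxxx -> Class B (128-191)
Class B, default mask 255.255.0.0 (/16)


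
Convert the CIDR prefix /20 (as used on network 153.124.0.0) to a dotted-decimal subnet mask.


/20 means 20 network bits, 12 host bits
Binary: 11111111111111111111000000000000
Mask: 255.255.240.0


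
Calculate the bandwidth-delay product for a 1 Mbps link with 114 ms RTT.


BDP = bandwidth * RTT
= 1 Mbps * 114 ms
= 1 * 1e6 * 114 / 1000 bits
= 114000 bits
= 14250 bytes
= 13.916 KB
BDP = 114000 bits (14250 bytes)


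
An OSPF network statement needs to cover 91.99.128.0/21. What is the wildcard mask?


Subnet mask: 255.255.248.0
Wildcard = 255.255.255.255 - subnet mask
255 - 255 = 0
255 - 255 = 0
255 - 248 = 7
255 - 0 = 255
Wildcard: 0.0.7.255


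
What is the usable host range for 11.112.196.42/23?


Network: 11.112.196.0
Broadcast: 11.112.197.255
First usable = network + 1
Last usable = broadcast - 1
Range: 11.112.196.1 to 11.112.197.254


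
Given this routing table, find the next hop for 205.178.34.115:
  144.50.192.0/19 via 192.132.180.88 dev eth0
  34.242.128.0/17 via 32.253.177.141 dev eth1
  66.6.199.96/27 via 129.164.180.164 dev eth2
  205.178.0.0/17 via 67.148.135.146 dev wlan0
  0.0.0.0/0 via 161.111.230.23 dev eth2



Longest prefix match for 205.178.34.115:
  /19 144.50.192.0: no
  /17 34.242.128.0: no
  /27 66.6.199.96: no
  /17 205.178.0.0: MATCH
  /0 0.0.0.0: MATCH
Selected: next-hop 67.148.135.146 via wlan0 (matched /17)


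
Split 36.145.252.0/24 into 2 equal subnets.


New prefix = 24 + 1 = 25
Each subnet has 128 addresses
  36.145.252.0/25
  36.145.252.128/25
Subnets: 36.145.252.0/25, 36.145.252.128/25


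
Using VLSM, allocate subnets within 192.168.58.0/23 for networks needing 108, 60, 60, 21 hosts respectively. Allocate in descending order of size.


108 hosts -> /25 (126 usable): 192.168.58.0/25
60 hosts -> /26 (62 usable): 192.168.58.128/26
60 hosts -> /26 (62 usable): 192.168.58.192/26
21 hosts -> /27 (30 usable): 192.168.59.0/27
Allocation: 192.168.58.0/25 (108 hosts, 126 usable); 192.168.58.128/26 (60 hosts, 62 usable); 192.168.58.192/26 (60 hosts, 62 usable); 192.168.59.0/27 (21 hosts, 30 usable)


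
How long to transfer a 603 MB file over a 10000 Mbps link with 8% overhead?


Effective throughput = 10000 * (1 - 8/100) = 9200 Mbps
File size in Mb = 603 * 8 = 4824 Mb
Time = 4824 / 9200
Time = 0.5243 seconds


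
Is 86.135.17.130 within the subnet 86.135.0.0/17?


Subnet network: 86.135.0.0
Test IP AND mask: 86.135.0.0
Yes, 86.135.17.130 is in 86.135.0.0/17


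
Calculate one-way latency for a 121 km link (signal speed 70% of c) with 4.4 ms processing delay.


Speed = 0.7 * 3e5 km/s = 210000 km/s
Propagation delay = 121 / 210000 = 0.0006 s = 0.5762 ms
Processing delay = 4.4 ms
Total one-way latency = 4.9762 ms


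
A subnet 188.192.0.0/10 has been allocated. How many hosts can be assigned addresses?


Host bits = 32 - 10 = 22
Total addresses = 2^22 = 4194304
Usable = total - 2 (network and broadcast)
Usable hosts: 4194302


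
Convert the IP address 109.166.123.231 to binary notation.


109 = 01101101
166 = 10100110
123 = 01111011
231 = 11100111
Binary: 01101101.10100110.01111011.11100111


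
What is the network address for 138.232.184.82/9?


IP:   10001010.11101000.10111000.01010010
Mask: 11111111.10000000.00000000.00000000
AND operation:
Net:  10001010.10000000.00000000.00000000
Network: 138.128.0.0/9


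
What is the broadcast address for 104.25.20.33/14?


Network: 104.24.0.0/14
Host bits = 18
Set all host bits to 1:
Broadcast: 104.27.255.255


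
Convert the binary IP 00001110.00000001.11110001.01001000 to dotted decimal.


00001110 = 14
00000001 = 1
11110001 = 241
01001000 = 72
IP: 14.1.241.72


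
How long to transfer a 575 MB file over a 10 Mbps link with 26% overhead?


Effective throughput = 10 * (1 - 26/100) = 7.4 Mbps
File size in Mb = 575 * 8 = 4600 Mb
Time = 4600 / 7.4
Time = 621.6216 seconds


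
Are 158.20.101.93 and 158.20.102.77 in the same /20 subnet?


Mask: 255.255.240.0
158.20.101.93 AND mask = 158.20.96.0
158.20.102.77 AND mask = 158.20.96.0
Yes, same subnet (158.20.96.0)


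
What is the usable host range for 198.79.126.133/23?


Network: 198.79.126.0
Broadcast: 198.79.127.255
First usable = network + 1
Last usable = broadcast - 1
Range: 198.79.126.1 to 198.79.127.254


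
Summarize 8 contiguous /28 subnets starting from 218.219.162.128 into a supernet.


Original prefix: /28
Number of subnets: 8 = 2^3
New prefix = 28 - 3 = 25
Supernet: 218.219.162.128/25


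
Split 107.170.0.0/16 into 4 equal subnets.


New prefix = 16 + 2 = 18
Each subnet has 16384 addresses
  107.170.0.0/18
  107.170.64.0/18
  107.170.128.0/18
  107.170.192.0/18
Subnets: 107.170.0.0/18, 107.170.64.0/18, 107.170.128.0/18, 107.170.192.0/18


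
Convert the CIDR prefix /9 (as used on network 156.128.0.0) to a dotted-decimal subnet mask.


/9 means 9 network bits, 23 host bits
Binary: 11111111100000000000000000000000
Mask: 255.128.0.0


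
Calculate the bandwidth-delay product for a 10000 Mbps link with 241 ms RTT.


BDP = bandwidth * RTT
= 10000 Mbps * 241 ms
= 10000 * 1e6 * 241 / 1000 bits
= 2410000000 bits
= 301250000 bytes
= 294189.4531 KB
BDP = 2410000000 bits (301250000 bytes)


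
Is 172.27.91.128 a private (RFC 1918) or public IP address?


RFC 1918 private ranges:
  10.0.0.0/8 (10.0.0.0 - 10.255.255.255)
  172.16.0.0/12 (172.16.0.0 - 172.31.255.255)
  192.168.0.0/16 (192.168.0.0 - 192.168.255.255)
Private (in 172.16.0.0/12)


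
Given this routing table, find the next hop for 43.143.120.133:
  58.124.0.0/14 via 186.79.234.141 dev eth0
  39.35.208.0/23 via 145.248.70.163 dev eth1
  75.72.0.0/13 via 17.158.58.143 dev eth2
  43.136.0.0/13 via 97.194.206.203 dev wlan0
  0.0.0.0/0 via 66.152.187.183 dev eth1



Longest prefix match for 43.143.120.133:
  /14 58.124.0.0: no
  /23 39.35.208.0: no
  /13 75.72.0.0: no
  /13 43.136.0.0: MATCH
  /0 0.0.0.0: MATCH
Selected: next-hop 97.194.206.203 via wlan0 (matched /13)


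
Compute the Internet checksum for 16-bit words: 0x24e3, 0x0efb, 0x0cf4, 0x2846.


Sum all words (with carry folding):
+ 0x24e3 = 0x24e3
+ 0x0efb = 0x33de
+ 0x0cf4 = 0x40d2
+ 0x2846 = 0x6918
One's complement: ~0x6918
Checksum = 0x96e7


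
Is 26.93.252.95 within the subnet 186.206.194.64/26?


Subnet network: 186.206.194.64
Test IP AND mask: 26.93.252.64
No, 26.93.252.95 is not in 186.206.194.64/26


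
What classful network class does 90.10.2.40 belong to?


First octet: 90
Binary: 01011010
0xxxxxxx -> Class A (1-126)
Class A, default mask 255.0.0.0 (/8)


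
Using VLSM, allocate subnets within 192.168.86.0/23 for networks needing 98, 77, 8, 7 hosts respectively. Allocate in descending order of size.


98 hosts -> /25 (126 usable): 192.168.86.0/25
77 hosts -> /25 (126 usable): 192.168.86.128/25
8 hosts -> /28 (14 usable): 192.168.87.0/28
7 hosts -> /28 (14 usable): 192.168.87.16/28
Allocation: 192.168.86.0/25 (98 hosts, 126 usable); 192.168.86.128/25 (77 hosts, 126 usable); 192.168.87.0/28 (8 hosts, 14 usable); 192.168.87.16/28 (7 hosts, 14 usable)


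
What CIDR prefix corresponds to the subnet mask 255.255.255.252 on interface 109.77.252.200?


Binary: 11111111.11111111.11111111.11111100
Count leading 1s
Prefix: /30


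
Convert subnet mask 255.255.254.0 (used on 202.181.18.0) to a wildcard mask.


Subnet mask: 255.255.254.0
Wildcard = 255.255.255.255 - subnet mask
255 - 255 = 0
255 - 255 = 0
255 - 254 = 1
255 - 0 = 255
Wildcard: 0.0.1.255


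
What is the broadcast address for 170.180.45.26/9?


Network: 170.128.0.0/9
Host bits = 23
Set all host bits to 1:
Broadcast: 170.255.255.255


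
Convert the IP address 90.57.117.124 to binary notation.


90 = 01011010
57 = 00111001
117 = 01110101
124 = 01111100
Binary: 01011010.00111001.01110101.01111100


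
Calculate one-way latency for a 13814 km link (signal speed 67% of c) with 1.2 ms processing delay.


Speed = 0.67 * 3e5 km/s = 201000 km/s
Propagation delay = 13814 / 201000 = 0.0687 s = 68.7264 ms
Processing delay = 1.2 ms
Total one-way latency = 69.9264 ms


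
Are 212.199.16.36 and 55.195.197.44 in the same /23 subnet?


Mask: 255.255.254.0
212.199.16.36 AND mask = 212.199.16.0
55.195.197.44 AND mask = 55.195.196.0
No, different subnets (212.199.16.0 vs 55.195.196.0)


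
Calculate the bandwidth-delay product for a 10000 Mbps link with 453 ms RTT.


BDP = bandwidth * RTT
= 10000 Mbps * 453 ms
= 10000 * 1e6 * 453 / 1000 bits
= 4530000000 bits
= 566250000 bytes
= 552978.5156 KB
BDP = 4530000000 bits (566250000 bytes)


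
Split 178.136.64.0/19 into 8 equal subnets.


New prefix = 19 + 3 = 22
Each subnet has 1024 addresses
  178.136.64.0/22
  178.136.68.0/22
  178.136.72.0/22
  178.136.76.0/22
  178.136.80.0/22
  178.136.84.0/22
  178.136.88.0/22
  178.136.92.0/22
Subnets: 178.136.64.0/22, 178.136.68.0/22, 178.136.72.0/22, 178.136.76.0/22, 178.136.80.0/22, 178.136.84.0/22, 178.136.88.0/22, 178.136.92.0/22


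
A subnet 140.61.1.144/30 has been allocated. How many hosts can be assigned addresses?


Host bits = 32 - 30 = 2
Total addresses = 2^2 = 4
Usable = total - 2 (network and broadcast)
Usable hosts: 2


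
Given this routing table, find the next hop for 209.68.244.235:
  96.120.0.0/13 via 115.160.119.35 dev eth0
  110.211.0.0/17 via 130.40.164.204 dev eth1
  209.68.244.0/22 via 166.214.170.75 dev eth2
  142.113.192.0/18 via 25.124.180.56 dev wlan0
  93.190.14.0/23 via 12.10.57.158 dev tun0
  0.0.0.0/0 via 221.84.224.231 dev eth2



Longest prefix match for 209.68.244.235:
  /13 96.120.0.0: no
  /17 110.211.0.0: no
  /22 209.68.244.0: MATCH
  /18 142.113.192.0: no
  /23 93.190.14.0: no
  /0 0.0.0.0: MATCH
Selected: next-hop 166.214.170.75 via eth2 (matched /22)


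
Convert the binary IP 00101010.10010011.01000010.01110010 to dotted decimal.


00101010 = 42
10010011 = 147
01000010 = 66
01110010 = 114
IP: 42.147.66.114


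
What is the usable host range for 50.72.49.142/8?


Network: 50.0.0.0
Broadcast: 50.255.255.255
First usable = network + 1
Last usable = broadcast - 1
Range: 50.0.0.1 to 50.255.255.254


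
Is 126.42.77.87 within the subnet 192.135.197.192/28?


Subnet network: 192.135.197.192
Test IP AND mask: 126.42.77.80
No, 126.42.77.87 is not in 192.135.197.192/28


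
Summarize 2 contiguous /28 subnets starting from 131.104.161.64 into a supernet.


Original prefix: /28
Number of subnets: 2 = 2^1
New prefix = 28 - 1 = 27
Supernet: 131.104.161.64/27


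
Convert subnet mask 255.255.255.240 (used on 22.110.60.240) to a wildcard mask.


Subnet mask: 255.255.255.240
Wildcard = 255.255.255.255 - subnet mask
255 - 255 = 0
255 - 255 = 0
255 - 255 = 0
255 - 240 = 15
Wildcard: 0.0.0.15


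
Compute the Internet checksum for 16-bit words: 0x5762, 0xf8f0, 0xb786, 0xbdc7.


Sum all words (with carry folding):
+ 0x5762 = 0x5762
+ 0xf8f0 = 0x5053
+ 0xb786 = 0x07da
+ 0xbdc7 = 0xc5a1
One's complement: ~0xc5a1
Checksum = 0x3a5e


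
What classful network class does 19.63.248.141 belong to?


First octet: 19
Binary: 00010011
0xxxxxxx -> Class A (1-126)
Class A, default mask 255.0.0.0 (/8)


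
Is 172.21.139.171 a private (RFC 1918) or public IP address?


RFC 1918 private ranges:
  10.0.0.0/8 (10.0.0.0 - 10.255.255.255)
  172.16.0.0/12 (172.16.0.0 - 172.31.255.255)
  192.168.0.0/16 (192.168.0.0 - 192.168.255.255)
Private (in 172.16.0.0/12)


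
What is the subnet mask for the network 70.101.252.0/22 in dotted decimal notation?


/22 means 22 network bits, 10 host bits
Binary: 11111111111111111111110000000000
Mask: 255.255.252.0


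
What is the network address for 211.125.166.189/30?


IP:   11010011.01111101.10100110.10111101
Mask: 11111111.11111111.11111111.11111100
AND operation:
Net:  11010011.01111101.10100110.10111100
Network: 211.125.166.188/30


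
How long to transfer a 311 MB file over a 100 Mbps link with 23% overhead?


Effective throughput = 100 * (1 - 23/100) = 77 Mbps
File size in Mb = 311 * 8 = 2488 Mb
Time = 2488 / 77
Time = 32.3117 seconds


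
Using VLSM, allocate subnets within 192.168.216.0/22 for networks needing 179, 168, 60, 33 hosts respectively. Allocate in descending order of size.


179 hosts -> /24 (254 usable): 192.168.216.0/24
168 hosts -> /24 (254 usable): 192.168.217.0/24
60 hosts -> /26 (62 usable): 192.168.218.0/26
33 hosts -> /26 (62 usable): 192.168.218.64/26
Allocation: 192.168.216.0/24 (179 hosts, 254 usable); 192.168.217.0/24 (168 hosts, 254 usable); 192.168.218.0/26 (60 hosts, 62 usable); 192.168.218.64/26 (33 hosts, 62 usable)


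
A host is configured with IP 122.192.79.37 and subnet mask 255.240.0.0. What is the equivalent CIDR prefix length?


Binary: 11111111.11110000.00000000.00000000
Count leading 1s
Prefix: /12


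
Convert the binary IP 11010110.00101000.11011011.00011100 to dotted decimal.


11010110 = 214
00101000 = 40
11011011 = 219
00011100 = 28
IP: 214.40.219.28


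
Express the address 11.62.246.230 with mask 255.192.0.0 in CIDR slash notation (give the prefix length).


Binary: 11111111.11000000.00000000.00000000
Count leading 1s
Prefix: /10


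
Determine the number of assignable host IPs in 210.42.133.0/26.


Host bits = 32 - 26 = 6
Total addresses = 2^6 = 64
Usable = total - 2 (network and broadcast)
Usable hosts: 62


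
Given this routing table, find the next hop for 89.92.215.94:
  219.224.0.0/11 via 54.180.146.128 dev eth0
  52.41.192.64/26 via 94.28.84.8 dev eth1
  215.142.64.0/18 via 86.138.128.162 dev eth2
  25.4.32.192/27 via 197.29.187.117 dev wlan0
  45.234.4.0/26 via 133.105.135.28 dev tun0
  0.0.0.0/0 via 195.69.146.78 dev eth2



Longest prefix match for 89.92.215.94:
  /11 219.224.0.0: no
  /26 52.41.192.64: no
  /18 215.142.64.0: no
  /27 25.4.32.192: no
  /26 45.234.4.0: no
  /0 0.0.0.0: MATCH
Selected: next-hop 195.69.146.78 via eth2 (matched /0)


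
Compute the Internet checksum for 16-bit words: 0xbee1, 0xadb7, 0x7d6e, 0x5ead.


Sum all words (with carry folding):
+ 0xbee1 = 0xbee1
+ 0xadb7 = 0x6c99
+ 0x7d6e = 0xea07
+ 0x5ead = 0x48b5
One's complement: ~0x48b5
Checksum = 0xb74a


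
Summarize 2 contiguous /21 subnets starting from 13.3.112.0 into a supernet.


Original prefix: /21
Number of subnets: 2 = 2^1
New prefix = 21 - 1 = 20
Supernet: 13.3.112.0/20


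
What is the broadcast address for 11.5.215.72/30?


Network: 11.5.215.72/30
Host bits = 2
Set all host bits to 1:
Broadcast: 11.5.215.75


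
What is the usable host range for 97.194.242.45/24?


Network: 97.194.242.0
Broadcast: 97.194.242.255
First usable = network + 1
Last usable = broadcast - 1
Range: 97.194.242.1 to 97.194.242.254


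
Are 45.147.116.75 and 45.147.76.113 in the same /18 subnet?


Mask: 255.255.192.0
45.147.116.75 AND mask = 45.147.64.0
45.147.76.113 AND mask = 45.147.64.0
Yes, same subnet (45.147.64.0)


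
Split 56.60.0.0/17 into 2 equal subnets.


New prefix = 17 + 1 = 18
Each subnet has 16384 addresses
  56.60.0.0/18
  56.60.64.0/18
Subnets: 56.60.0.0/18, 56.60.64.0/18


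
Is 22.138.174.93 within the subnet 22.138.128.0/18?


Subnet network: 22.138.128.0
Test IP AND mask: 22.138.128.0
Yes, 22.138.174.93 is in 22.138.128.0/18


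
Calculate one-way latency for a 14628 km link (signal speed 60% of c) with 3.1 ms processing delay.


Speed = 0.6 * 3e5 km/s = 180000 km/s
Propagation delay = 14628 / 180000 = 0.0813 s = 81.2667 ms
Processing delay = 3.1 ms
Total one-way latency = 84.3667 ms


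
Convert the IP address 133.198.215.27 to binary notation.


133 = 10000101
198 = 11000110
215 = 11010111
27 = 00011011
Binary: 10000101.11000110.11010111.00011011


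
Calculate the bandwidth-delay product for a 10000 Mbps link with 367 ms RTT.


BDP = bandwidth * RTT
= 10000 Mbps * 367 ms
= 10000 * 1e6 * 367 / 1000 bits
= 3670000000 bits
= 458750000 bytes
= 447998.0469 KB
BDP = 3670000000 bits (458750000 bytes)


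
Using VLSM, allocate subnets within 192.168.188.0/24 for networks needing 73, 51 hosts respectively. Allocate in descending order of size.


73 hosts -> /25 (126 usable): 192.168.188.0/25
51 hosts -> /26 (62 usable): 192.168.188.128/26
Allocation: 192.168.188.0/25 (73 hosts, 126 usable); 192.168.188.128/26 (51 hosts, 62 usable)


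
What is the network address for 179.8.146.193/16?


IP:   10110011.00001000.10010010.11000001
Mask: 11111111.11111111.00000000.00000000
AND operation:
Net:  10110011.00001000.00000000.00000000
Network: 179.8.0.0/16


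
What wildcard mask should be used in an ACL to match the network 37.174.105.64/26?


Subnet mask: 255.255.255.192
Wildcard = 255.255.255.255 - subnet mask
255 - 255 = 0
255 - 255 = 0
255 - 255 = 0
255 - 192 = 63
Wildcard: 0.0.0.63


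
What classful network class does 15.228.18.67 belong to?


First octet: 15
Binary: 00001111
0xxxxxxx -> Class A (1-126)
Class A, default mask 255.0.0.0 (/8)


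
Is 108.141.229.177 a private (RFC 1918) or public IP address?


RFC 1918 private ranges:
  10.0.0.0/8 (10.0.0.0 - 10.255.255.255)
  172.16.0.0/12 (172.16.0.0 - 172.31.255.255)
  192.168.0.0/16 (192.168.0.0 - 192.168.255.255)
Public (not in any RFC 1918 range)


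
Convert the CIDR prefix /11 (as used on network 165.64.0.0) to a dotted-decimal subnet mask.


/11 means 11 network bits, 21 host bits
Binary: 11111111111000000000000000000000
Mask: 255.224.0.0


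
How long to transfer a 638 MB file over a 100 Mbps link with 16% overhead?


Effective throughput = 100 * (1 - 16/100) = 84 Mbps
File size in Mb = 638 * 8 = 5104 Mb
Time = 5104 / 84
Time = 60.7619 seconds


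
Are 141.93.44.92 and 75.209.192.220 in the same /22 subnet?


Mask: 255.255.252.0
141.93.44.92 AND mask = 141.93.44.0
75.209.192.220 AND mask = 75.209.192.0
No, different subnets (141.93.44.0 vs 75.209.192.0)


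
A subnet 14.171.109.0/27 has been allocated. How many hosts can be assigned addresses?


Host bits = 32 - 27 = 5
Total addresses = 2^5 = 32
Usable = total - 2 (network and broadcast)
Usable hosts: 30


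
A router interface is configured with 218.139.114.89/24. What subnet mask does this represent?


/24 means 24 network bits, 8 host bits
Binary: 11111111111111111111111100000000
Mask: 255.255.255.0


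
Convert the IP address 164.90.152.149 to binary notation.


164 = 10100100
90 = 01011010
152 = 10011000
149 = 10010101
Binary: 10100100.01011010.10011000.10010101


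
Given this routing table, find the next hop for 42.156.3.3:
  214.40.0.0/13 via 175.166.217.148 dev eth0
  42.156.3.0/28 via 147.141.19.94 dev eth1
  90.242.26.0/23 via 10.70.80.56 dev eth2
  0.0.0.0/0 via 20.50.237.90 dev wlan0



Longest prefix match for 42.156.3.3:
  /13 214.40.0.0: no
  /28 42.156.3.0: MATCH
  /23 90.242.26.0: no
  /0 0.0.0.0: MATCH
Selected: next-hop 147.141.19.94 via eth1 (matched /28)


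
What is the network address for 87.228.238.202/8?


IP:   01010111.11100100.11101110.11001010
Mask: 11111111.00000000.00000000.00000000
AND operation:
Net:  01010111.00000000.00000000.00000000
Network: 87.0.0.0/8


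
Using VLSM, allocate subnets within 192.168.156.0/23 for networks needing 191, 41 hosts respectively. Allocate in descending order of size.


191 hosts -> /24 (254 usable): 192.168.156.0/24
41 hosts -> /26 (62 usable): 192.168.157.0/26
Allocation: 192.168.156.0/24 (191 hosts, 254 usable); 192.168.157.0/26 (41 hosts, 62 usable)


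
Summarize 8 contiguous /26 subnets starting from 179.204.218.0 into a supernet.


Original prefix: /26
Number of subnets: 8 = 2^3
New prefix = 26 - 3 = 23
Supernet: 179.204.218.0/23


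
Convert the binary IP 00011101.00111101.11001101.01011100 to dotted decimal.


00011101 = 29
00111101 = 61
11001101 = 205
01011100 = 92
IP: 29.61.205.92


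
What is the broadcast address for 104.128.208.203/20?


Network: 104.128.208.0/20
Host bits = 12
Set all host bits to 1:
Broadcast: 104.128.223.255


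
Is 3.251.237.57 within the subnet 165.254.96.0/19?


Subnet network: 165.254.96.0
Test IP AND mask: 3.251.224.0
No, 3.251.237.57 is not in 165.254.96.0/19


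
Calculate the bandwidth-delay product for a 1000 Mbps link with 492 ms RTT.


BDP = bandwidth * RTT
= 1000 Mbps * 492 ms
= 1000 * 1e6 * 492 / 1000 bits
= 492000000 bits
= 61500000 bytes
= 60058.5938 KB
BDP = 492000000 bits (61500000 bytes)


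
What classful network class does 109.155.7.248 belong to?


First octet: 109
Binary: 01101101
0xxxxxxx -> Class A (1-126)
Class A, default mask 255.0.0.0 (/8)


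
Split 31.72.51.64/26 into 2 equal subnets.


New prefix = 26 + 1 = 27
Each subnet has 32 addresses
  31.72.51.64/27
  31.72.51.96/27
Subnets: 31.72.51.64/27, 31.72.51.96/27


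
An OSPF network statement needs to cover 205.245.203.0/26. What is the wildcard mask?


Subnet mask: 255.255.255.192
Wildcard = 255.255.255.255 - subnet mask
255 - 255 = 0
255 - 255 = 0
255 - 255 = 0
255 - 192 = 63
Wildcard: 0.0.0.63


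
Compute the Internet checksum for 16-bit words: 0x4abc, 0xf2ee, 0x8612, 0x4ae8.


Sum all words (with carry folding):
+ 0x4abc = 0x4abc
+ 0xf2ee = 0x3dab
+ 0x8612 = 0xc3bd
+ 0x4ae8 = 0x0ea6
One's complement: ~0x0ea6
Checksum = 0xf159


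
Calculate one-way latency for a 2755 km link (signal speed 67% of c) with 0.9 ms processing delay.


Speed = 0.67 * 3e5 km/s = 201000 km/s
Propagation delay = 2755 / 201000 = 0.0137 s = 13.7065 ms
Processing delay = 0.9 ms
Total one-way latency = 14.6065 ms


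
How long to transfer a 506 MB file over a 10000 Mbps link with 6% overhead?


Effective throughput = 10000 * (1 - 6/100) = 9400 Mbps
File size in Mb = 506 * 8 = 4048 Mb
Time = 4048 / 9400
Time = 0.4306 seconds


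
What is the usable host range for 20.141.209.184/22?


Network: 20.141.208.0
Broadcast: 20.141.211.255
First usable = network + 1
Last usable = broadcast - 1
Range: 20.141.208.1 to 20.141.211.254


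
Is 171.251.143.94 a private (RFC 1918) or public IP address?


RFC 1918 private ranges:
  10.0.0.0/8 (10.0.0.0 - 10.255.255.255)
  172.16.0.0/12 (172.16.0.0 - 172.31.255.255)
  192.168.0.0/16 (192.168.0.0 - 192.168.255.255)
Public (not in any RFC 1918 range)


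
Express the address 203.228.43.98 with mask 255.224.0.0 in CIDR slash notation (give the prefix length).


Binary: 11111111.11100000.00000000.00000000
Count leading 1s
Prefix: /11


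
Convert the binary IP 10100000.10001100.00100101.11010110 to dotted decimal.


10100000 = 160
10001100 = 140
00100101 = 37
11010110 = 214
IP: 160.140.37.214


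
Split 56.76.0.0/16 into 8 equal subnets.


New prefix = 16 + 3 = 19
Each subnet has 8192 addresses
  56.76.0.0/19
  56.76.32.0/19
  56.76.64.0/19
  56.76.96.0/19
  56.76.128.0/19
  56.76.160.0/19
  56.76.192.0/19
  56.76.224.0/19
Subnets: 56.76.0.0/19, 56.76.32.0/19, 56.76.64.0/19, 56.76.96.0/19, 56.76.128.0/19, 56.76.160.0/19, 56.76.192.0/19, 56.76.224.0/19


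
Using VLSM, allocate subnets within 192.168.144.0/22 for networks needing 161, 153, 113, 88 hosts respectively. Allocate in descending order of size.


161 hosts -> /24 (254 usable): 192.168.144.0/24
153 hosts -> /24 (254 usable): 192.168.145.0/24
113 hosts -> /25 (126 usable): 192.168.146.0/25
88 hosts -> /25 (126 usable): 192.168.146.128/25
Allocation: 192.168.144.0/24 (161 hosts, 254 usable); 192.168.145.0/24 (153 hosts, 254 usable); 192.168.146.0/25 (113 hosts, 126 usable); 192.168.146.128/25 (88 hosts, 126 usable)
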